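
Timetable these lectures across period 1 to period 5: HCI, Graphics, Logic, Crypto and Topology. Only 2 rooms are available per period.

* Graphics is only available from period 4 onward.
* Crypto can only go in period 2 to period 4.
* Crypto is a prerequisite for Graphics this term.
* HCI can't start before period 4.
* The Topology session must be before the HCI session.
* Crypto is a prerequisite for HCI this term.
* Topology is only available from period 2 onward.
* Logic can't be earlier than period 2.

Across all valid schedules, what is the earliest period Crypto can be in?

period 2

Crypto is available from period 2; Crypto's own window allows nothing later than period 4.
Crypto at period 2 is achievable: HCI=period 4, Graphics=period 4, Logic=period 3, Crypto=period 2, Topology=period 2.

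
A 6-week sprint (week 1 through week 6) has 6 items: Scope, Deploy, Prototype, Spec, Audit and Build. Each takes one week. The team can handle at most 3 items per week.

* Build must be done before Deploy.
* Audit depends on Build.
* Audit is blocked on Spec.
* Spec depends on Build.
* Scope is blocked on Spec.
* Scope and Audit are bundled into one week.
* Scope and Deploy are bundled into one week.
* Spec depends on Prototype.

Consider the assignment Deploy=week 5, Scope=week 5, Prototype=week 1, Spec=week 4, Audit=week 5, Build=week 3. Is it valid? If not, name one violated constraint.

Yes

Spec depends on Build — holds.
Audit depends on Build — holds.
The team can handle at most 3 items per week — holds.
Audit is blocked on Spec — holds.
Build must be done before Deploy — holds.
Scope is blocked on Spec — holds.
Spec depends on Prototype — holds.
Scope and Audit are bundled into one week — holds.
Scope and Deploy are bundled into one week — holds.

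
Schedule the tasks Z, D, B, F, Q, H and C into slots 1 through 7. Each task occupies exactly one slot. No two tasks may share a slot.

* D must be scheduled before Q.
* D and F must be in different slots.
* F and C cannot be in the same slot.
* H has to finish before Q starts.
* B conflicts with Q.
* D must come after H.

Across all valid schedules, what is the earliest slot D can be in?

2

Precedence pushes D to at least 2; downstream work caps D at 6.
D at 2 is achievable: B -> 5, Q -> 3, D -> 2, Z -> 4, F -> 6, C -> 7, H -> 1.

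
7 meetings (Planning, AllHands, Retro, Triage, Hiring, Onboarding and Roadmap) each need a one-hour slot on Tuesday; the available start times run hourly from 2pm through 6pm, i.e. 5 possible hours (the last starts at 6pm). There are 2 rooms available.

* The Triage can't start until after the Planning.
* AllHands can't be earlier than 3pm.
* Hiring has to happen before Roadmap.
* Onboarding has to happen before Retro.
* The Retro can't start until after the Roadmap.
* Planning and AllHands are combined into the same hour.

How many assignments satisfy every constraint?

59

Splitting on Planning: it can be 3pm (28), 4pm (20), 5pm (11). Listing each branch's schedules as (AllHands, Retro, Triage, Hiring, Onboarding, Roadmap):
Planning=3pm: (3pm,5pm,4pm,2pm,2pm,4pm) (3pm,5pm,5pm,2pm,2pm,4pm) (3pm,5pm,5pm,2pm,4pm,4pm) (3pm,5pm,6pm,2pm,2pm,4pm) (3pm,5pm,6pm,2pm,4pm,4pm) (3pm,6pm,4pm,2pm,2pm,4pm) (3pm,6pm,4pm,2pm,2pm,5pm) (3pm,6pm,4pm,2pm,4pm,5pm) (3pm,6pm,4pm,2pm,5pm,4pm) (3pm,6pm,4pm,2pm,5pm,5pm) (3pm,6pm,4pm,4pm,2pm,5pm) (3pm,6pm,4pm,4pm,5pm,5pm) (3pm,6pm,5pm,2pm,2pm,4pm) (3pm,6pm,5pm,2pm,2pm,5pm) (3pm,6pm,5pm,2pm,4pm,4pm) (3pm,6pm,5pm,2pm,4pm,5pm) (3pm,6pm,5pm,2pm,5pm,4pm) (3pm,6pm,5pm,4pm,2pm,5pm) (3pm,6pm,5pm,4pm,4pm,5pm) (3pm,6pm,6pm,2pm,2pm,4pm) (3pm,6pm,6pm,2pm,2pm,5pm) (3pm,6pm,6pm,2pm,4pm,4pm) (3pm,6pm,6pm,2pm,4pm,5pm) (3pm,6pm,6pm,2pm,5pm,4pm) (3pm,6pm,6pm,2pm,5pm,5pm) (3pm,6pm,6pm,4pm,2pm,5pm) (3pm,6pm,6pm,4pm,4pm,5pm) (3pm,6pm,6pm,4pm,5pm,5pm) — 28.
Planning=4pm: (4pm,5pm,5pm,2pm,2pm,3pm) (4pm,5pm,5pm,2pm,3pm,3pm) (4pm,5pm,6pm,2pm,2pm,3pm) (4pm,5pm,6pm,2pm,3pm,3pm) (4pm,6pm,5pm,2pm,2pm,3pm) (4pm,6pm,5pm,2pm,2pm,5pm) (4pm,6pm,5pm,2pm,3pm,3pm) (4pm,6pm,5pm,2pm,3pm,5pm) (4pm,6pm,5pm,2pm,5pm,3pm) (4pm,6pm,5pm,3pm,2pm,5pm) (4pm,6pm,5pm,3pm,3pm,5pm) (4pm,6pm,6pm,2pm,2pm,3pm) (4pm,6pm,6pm,2pm,2pm,5pm) (4pm,6pm,6pm,2pm,3pm,3pm) (4pm,6pm,6pm,2pm,3pm,5pm) (4pm,6pm,6pm,2pm,5pm,3pm) (4pm,6pm,6pm,2pm,5pm,5pm) (4pm,6pm,6pm,3pm,2pm,5pm) (4pm,6pm,6pm,3pm,3pm,5pm) (4pm,6pm,6pm,3pm,5pm,5pm) — 20.
Planning=5pm: (5pm,4pm,6pm,2pm,2pm,3pm) (5pm,4pm,6pm,2pm,3pm,3pm) (5pm,6pm,6pm,2pm,2pm,3pm) (5pm,6pm,6pm,2pm,2pm,4pm) (5pm,6pm,6pm,2pm,3pm,3pm) (5pm,6pm,6pm,2pm,3pm,4pm) (5pm,6pm,6pm,2pm,4pm,3pm) (5pm,6pm,6pm,2pm,4pm,4pm) (5pm,6pm,6pm,3pm,2pm,4pm) (5pm,6pm,6pm,3pm,3pm,4pm) (5pm,6pm,6pm,3pm,4pm,4pm) — 11.
Summing: 28 + 20 + 11 = 59.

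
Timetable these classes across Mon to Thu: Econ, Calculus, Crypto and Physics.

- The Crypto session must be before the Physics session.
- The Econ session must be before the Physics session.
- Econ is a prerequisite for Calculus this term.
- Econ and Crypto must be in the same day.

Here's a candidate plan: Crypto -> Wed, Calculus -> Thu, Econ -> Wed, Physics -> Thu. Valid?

Valid

Econ is a prerequisite for Calculus this term — holds.
The Econ session must be before the Physics session — holds.
Econ and Crypto must be in the same day — holds.
The Crypto session must be before the Physics session — holds.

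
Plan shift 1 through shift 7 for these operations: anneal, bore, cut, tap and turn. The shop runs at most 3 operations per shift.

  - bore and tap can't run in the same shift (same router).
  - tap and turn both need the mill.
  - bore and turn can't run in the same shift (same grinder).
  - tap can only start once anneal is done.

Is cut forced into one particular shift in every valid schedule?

No

cut can be shift 1 (e.g. tap in shift 2; turn in shift 3; cut in shift 1; bore in shift 1; anneal in shift 1) or shift 2 (e.g. bore -> shift 1, turn -> shift 3, tap -> shift 2, cut -> shift 2, anneal -> shift 1).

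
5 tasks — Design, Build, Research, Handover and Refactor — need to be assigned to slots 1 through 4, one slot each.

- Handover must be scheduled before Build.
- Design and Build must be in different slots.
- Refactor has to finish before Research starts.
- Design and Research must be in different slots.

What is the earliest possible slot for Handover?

1

Downstream work caps Handover at 3.
Handover at 1 is achievable: Build=2; Handover=1; Research=2; Refactor=1; Design=1.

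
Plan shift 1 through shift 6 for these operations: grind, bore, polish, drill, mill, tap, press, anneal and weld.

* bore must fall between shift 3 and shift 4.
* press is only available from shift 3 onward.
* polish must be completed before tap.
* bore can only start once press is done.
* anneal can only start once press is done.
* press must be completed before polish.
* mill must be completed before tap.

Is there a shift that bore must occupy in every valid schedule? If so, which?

Bore is available from shift 3; precedence pushes bore to at least shift 4; bore's own window allows nothing later than shift 4.
So bore is pinned to shift 4.

shift 4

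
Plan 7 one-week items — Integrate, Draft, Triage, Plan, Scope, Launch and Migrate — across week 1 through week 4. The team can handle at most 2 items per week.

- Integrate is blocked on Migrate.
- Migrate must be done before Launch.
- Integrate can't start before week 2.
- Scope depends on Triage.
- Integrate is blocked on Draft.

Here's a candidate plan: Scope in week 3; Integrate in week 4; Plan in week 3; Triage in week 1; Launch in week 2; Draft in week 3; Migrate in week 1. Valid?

The team can handle at most 2 items per week — violated.
Integrate is blocked on Draft — holds.
Integrate can't start before week 2 — holds.
Migrate must be done before Launch — holds.
Integrate is blocked on Migrate — holds.
Scope depends on Triage — holds.

No. The team can handle at most 2 items per week is not satisfied.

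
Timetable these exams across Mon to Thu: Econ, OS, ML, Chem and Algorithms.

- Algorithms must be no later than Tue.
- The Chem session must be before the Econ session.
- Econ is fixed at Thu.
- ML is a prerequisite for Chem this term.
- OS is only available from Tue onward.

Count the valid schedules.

Splitting on OS: it can be Tue (6), Wed (6), Thu (6). Listing each branch's schedules as (Econ, ML, Chem, Algorithms):
OS=Tue: (Thu,Mon,Tue,Mon) (Thu,Mon,Tue,Tue) (Thu,Mon,Wed,Mon) (Thu,Mon,Wed,Tue) (Thu,Tue,Wed,Mon) (Thu,Tue,Wed,Tue) — 6.
OS=Wed: (Thu,Mon,Tue,Mon) (Thu,Mon,Tue,Tue) (Thu,Mon,Wed,Mon) (Thu,Mon,Wed,Tue) (Thu,Tue,Wed,Mon) (Thu,Tue,Wed,Tue) — 6.
OS=Thu: (Thu,Mon,Tue,Mon) (Thu,Mon,Tue,Tue) (Thu,Mon,Wed,Mon) (Thu,Mon,Wed,Tue) (Thu,Tue,Wed,Mon) (Thu,Tue,Wed,Tue) — 6.
Summing: 6 + 6 + 6 = 18.

18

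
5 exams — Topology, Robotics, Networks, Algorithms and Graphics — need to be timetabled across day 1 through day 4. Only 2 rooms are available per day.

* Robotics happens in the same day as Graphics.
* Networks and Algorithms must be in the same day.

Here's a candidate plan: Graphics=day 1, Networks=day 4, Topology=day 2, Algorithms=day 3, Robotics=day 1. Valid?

Only 2 rooms are available per day — holds.
Robotics happens in the same day as Graphics — holds.
Networks and Algorithms must be in the same day — violated.

No. Networks and Algorithms must be in the same day is not satisfied.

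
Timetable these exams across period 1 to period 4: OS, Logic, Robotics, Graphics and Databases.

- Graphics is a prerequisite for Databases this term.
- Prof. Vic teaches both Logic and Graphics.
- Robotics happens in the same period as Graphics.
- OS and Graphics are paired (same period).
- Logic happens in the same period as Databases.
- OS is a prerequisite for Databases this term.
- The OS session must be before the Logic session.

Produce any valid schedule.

Robotics in period 1, Logic in period 2, Databases in period 2, Graphics in period 1, OS in period 1

Checking: OS(period 1) before Logic(period 2); Graphics(period 1) before Databases(period 2); OS(period 1) before Databases(period 2); Logic(period 2) != Graphics(period 1); OS = Graphics = period 1; Logic = Databases = period 2; Robotics = Graphics = period 1.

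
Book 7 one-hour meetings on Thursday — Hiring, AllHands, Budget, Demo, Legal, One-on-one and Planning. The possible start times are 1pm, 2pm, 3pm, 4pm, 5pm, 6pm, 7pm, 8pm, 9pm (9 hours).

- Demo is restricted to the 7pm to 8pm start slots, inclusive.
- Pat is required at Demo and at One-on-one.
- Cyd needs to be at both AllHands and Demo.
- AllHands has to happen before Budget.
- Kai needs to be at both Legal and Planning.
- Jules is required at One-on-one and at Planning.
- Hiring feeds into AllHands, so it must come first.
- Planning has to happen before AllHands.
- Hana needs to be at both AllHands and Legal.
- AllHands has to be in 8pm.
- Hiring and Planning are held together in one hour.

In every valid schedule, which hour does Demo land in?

7pm

Demo's window is 7pm–8pm.
AllHands is fixed at 8pm, and Demo can't share a hour with AllHands.
So Demo must be 7pm.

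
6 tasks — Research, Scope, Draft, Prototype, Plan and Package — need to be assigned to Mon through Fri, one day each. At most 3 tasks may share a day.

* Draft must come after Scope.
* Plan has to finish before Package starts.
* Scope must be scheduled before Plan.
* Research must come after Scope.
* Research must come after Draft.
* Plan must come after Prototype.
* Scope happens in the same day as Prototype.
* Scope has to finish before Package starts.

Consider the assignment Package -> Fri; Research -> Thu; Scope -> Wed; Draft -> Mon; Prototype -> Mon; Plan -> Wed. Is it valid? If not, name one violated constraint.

Invalid. Draft must come after Scope.

Research must come after Draft — holds.
Research must come after Scope — holds.
Scope has to finish before Package starts — holds.
Scope happens in the same day as Prototype — violated.
Draft must come after Scope — violated.
At most 3 tasks may share a day — holds.
Scope must be scheduled before Plan — violated.
Plan has to finish before Package starts — holds.
Plan must come after Prototype — holds.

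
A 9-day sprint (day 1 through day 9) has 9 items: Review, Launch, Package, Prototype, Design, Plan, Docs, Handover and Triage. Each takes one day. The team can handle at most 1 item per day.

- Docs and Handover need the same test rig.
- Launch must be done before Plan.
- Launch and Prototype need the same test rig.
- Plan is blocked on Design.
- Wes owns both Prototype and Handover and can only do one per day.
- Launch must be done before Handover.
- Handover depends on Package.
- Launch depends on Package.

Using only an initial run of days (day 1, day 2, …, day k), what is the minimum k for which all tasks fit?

9 days

The precedence chain requires at least 3 distinct days.
With at most 1 per day and 9 tasks, at least 9 days are needed.
9 works (last occupied day: day 9): for example Prototype in day 7; Launch in day 2; Handover in day 5; Package in day 1; Plan in day 4; Design in day 3; Triage in day 9; Docs in day 8; Review in day 6.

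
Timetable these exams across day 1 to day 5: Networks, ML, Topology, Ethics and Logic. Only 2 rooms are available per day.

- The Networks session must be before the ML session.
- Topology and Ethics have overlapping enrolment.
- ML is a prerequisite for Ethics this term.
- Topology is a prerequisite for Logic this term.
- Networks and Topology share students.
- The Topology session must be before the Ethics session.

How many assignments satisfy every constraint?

Splitting on Networks: it can be day 1 (31), day 2 (20), day 3 (8). Listing each branch's schedules as (ML, Topology, Ethics, Logic) by day number:
Networks=day 1: (2,2,3,3) (2,2,3,4) (2,2,3,5) (2,2,4,3) (2,2,4,4) (2,2,4,5) (2,2,5,3) (2,2,5,4) (2,2,5,5) (2,3,4,4) (2,3,4,5) (2,3,5,4) (2,3,5,5) (2,4,5,5) (3,2,4,3) (3,2,4,4) (3,2,4,5) (3,2,5,3) (3,2,5,4) (3,2,5,5) (3,3,4,4) (3,3,4,5) (3,3,5,4) (3,3,5,5) (3,4,5,5) (4,2,5,3) (4,2,5,4) (4,2,5,5) (4,3,5,4) (4,3,5,5) (4,4,5,5) — 31.
Networks=day 2: (3,1,4,2) (3,1,4,3) (3,1,4,4) (3,1,4,5) (3,1,5,2) (3,1,5,3) (3,1,5,4) (3,1,5,5) (3,3,4,4) (3,3,4,5) (3,3,5,4) (3,3,5,5) (3,4,5,5) (4,1,5,2) (4,1,5,3) (4,1,5,4) (4,1,5,5) (4,3,5,4) (4,3,5,5) (4,4,5,5) — 20.
Networks=day 3: (4,1,5,2) (4,1,5,3) (4,1,5,4) (4,1,5,5) (4,2,5,3) (4,2,5,4) (4,2,5,5) (4,4,5,5) — 8.
Summing: 31 + 20 + 8 = 59.

59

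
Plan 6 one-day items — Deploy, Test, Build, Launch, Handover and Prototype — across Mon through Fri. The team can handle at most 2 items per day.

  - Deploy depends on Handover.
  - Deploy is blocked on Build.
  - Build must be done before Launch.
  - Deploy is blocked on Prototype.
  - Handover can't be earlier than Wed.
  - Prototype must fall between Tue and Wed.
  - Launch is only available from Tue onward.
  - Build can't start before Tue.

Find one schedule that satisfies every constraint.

Launch -> Wed, Test -> Mon, Prototype -> Tue, Deploy -> Thu, Build -> Tue, Handover -> Wed

Checking: Build(Tue) before Deploy(Thu); Build(Tue) before Launch(Wed); Prototype(Tue) before Deploy(Thu); Handover(Wed) before Deploy(Thu); Handover=Wed in [Wed,Fri]; Build=Tue in [Tue,Fri]; Prototype=Tue in [Tue,Wed]; Launch=Wed in [Tue,Fri]; max 2 per day (cap 2).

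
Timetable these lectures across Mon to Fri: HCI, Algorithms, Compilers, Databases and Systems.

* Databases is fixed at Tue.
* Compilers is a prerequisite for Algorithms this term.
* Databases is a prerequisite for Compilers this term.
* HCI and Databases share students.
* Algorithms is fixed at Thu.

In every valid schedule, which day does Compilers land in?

Databases is fixed at Tue and must come before Compilers, so Compilers is at least Wed.
Algorithms is fixed at Thu and must come after Compilers, so Compilers is at most Wed.
So Compilers must be Wed.

Wed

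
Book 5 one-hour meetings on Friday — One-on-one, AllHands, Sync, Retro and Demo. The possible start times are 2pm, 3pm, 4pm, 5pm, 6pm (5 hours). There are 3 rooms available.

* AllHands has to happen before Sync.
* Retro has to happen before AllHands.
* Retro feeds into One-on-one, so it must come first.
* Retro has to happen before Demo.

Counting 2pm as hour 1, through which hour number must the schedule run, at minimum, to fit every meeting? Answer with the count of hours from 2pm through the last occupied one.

The precedence chain requires at least 3 distinct hours.
With at most 3 per hour and 5 meetings, at least 2 hours are needed.
3 works (last occupied hour: 4pm): for example One-on-one=3pm; Retro=2pm; Sync=4pm; Demo=3pm; AllHands=3pm.

3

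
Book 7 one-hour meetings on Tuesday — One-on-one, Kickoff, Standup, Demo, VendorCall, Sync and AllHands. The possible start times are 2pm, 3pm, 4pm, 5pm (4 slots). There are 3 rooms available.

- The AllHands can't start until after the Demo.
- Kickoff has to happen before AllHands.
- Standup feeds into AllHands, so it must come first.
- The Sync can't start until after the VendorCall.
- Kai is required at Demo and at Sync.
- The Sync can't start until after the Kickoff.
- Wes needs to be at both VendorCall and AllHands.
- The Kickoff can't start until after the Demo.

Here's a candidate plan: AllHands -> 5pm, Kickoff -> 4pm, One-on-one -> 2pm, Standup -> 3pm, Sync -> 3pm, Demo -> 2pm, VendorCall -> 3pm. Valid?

The AllHands can't start until after the Demo — holds.
Standup feeds into AllHands, so it must come first — holds.
Wes needs to be at both VendorCall and AllHands — holds.
Kickoff has to happen before AllHands — holds.
Kai is required at Demo and at Sync — holds.
The Kickoff can't start until after the Demo — holds.
There are 3 rooms available — holds.
The Sync can't start until after the VendorCall — violated.
The Sync can't start until after the Kickoff — violated.

No — it violates: The Sync can't start until after the Kickoff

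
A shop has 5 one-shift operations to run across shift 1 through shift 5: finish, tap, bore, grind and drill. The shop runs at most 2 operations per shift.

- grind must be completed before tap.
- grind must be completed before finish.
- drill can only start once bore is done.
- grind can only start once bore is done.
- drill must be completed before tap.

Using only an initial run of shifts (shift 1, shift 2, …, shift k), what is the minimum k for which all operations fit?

The precedence chain requires at least 3 distinct shifts.
With at most 2 per shift and 5 operations, at least 3 shifts are needed.
3 works (last occupied shift: shift 3): for example drill=shift 2, grind=shift 2, bore=shift 1, tap=shift 3, finish=shift 3.

3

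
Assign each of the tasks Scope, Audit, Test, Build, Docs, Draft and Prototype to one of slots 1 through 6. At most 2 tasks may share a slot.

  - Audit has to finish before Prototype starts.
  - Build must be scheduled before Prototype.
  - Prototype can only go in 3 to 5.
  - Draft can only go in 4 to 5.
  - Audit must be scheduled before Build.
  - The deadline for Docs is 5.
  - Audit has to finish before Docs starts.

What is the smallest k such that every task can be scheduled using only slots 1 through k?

4 slots

The precedence chain requires at least 3 distinct slots.
With at most 2 per slot and 7 tasks, at least 4 slots are needed.
Draft can't be placed before 4, so the schedule must run through at least slot 4.
4 works (last occupied slot: 4): for example Build=2, Scope=1, Draft=4, Prototype=3, Docs=2, Audit=1, Test=3.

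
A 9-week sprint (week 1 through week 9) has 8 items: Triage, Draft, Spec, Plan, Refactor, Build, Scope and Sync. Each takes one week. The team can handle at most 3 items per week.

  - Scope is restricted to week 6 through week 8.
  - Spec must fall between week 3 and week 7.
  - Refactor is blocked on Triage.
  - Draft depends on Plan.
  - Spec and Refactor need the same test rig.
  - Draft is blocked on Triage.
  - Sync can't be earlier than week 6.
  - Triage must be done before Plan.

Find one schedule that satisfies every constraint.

Build=week 1, Sync=week 6, Draft=week 3, Plan=week 2, Scope=week 6, Triage=week 1, Spec=week 3, Refactor=week 2

Checking: Plan(week 2) before Draft(week 3); Triage(week 1) before Refactor(week 2); Triage(week 1) before Plan(week 2); Triage(week 1) before Draft(week 3); Spec(week 3) != Refactor(week 2); Sync=week 6 in [week 6,week 9]; Spec=week 3 in [week 3,week 7]; Scope=week 6 in [week 6,week 8]; max 2 per week (cap 3).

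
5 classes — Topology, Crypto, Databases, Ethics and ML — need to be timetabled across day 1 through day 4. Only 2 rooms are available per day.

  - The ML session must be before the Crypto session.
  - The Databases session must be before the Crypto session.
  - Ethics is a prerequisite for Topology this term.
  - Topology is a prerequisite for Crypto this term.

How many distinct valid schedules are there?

23

Splitting on Topology: it can be day 2 (9), day 3 (14). Listing each branch's schedules as (Crypto, Databases, Ethics, ML) by day number:
Topology=day 2: (3,1,1,2) (3,2,1,1) (4,1,1,2) (4,1,1,3) (4,2,1,1) (4,2,1,3) (4,3,1,1) (4,3,1,2) (4,3,1,3) — 9.
Topology=day 3: (4,1,1,2) (4,1,1,3) (4,1,2,1) (4,1,2,2) (4,1,2,3) (4,2,1,1) (4,2,1,2) (4,2,1,3) (4,2,2,1) (4,2,2,3) (4,3,1,1) (4,3,1,2) (4,3,2,1) (4,3,2,2) — 14.
Summing: 9 + 14 = 23.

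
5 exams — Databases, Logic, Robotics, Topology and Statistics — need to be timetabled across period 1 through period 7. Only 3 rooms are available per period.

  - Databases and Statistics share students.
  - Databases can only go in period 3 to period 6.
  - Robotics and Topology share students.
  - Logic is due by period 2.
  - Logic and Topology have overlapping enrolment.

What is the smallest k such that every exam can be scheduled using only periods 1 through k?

With at most 3 per period and 5 exams, at least 2 periods are needed.
Databases can't be placed before period 3, so the schedule must run through at least period 3.
3 works (last occupied period: period 3): for example Statistics in period 1, Robotics in period 1, Databases in period 3, Logic in period 1, Topology in period 2.

3 periods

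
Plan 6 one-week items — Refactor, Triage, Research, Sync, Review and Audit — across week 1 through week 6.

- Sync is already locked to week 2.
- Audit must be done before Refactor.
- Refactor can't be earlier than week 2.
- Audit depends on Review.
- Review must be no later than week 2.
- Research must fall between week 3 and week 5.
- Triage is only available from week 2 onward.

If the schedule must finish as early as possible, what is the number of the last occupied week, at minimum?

The precedence chain requires at least 3 distinct weeks.
3 works (last occupied week: week 3): for example Review=week 1, Triage=week 2, Audit=week 2, Refactor=week 3, Research=week 3, Sync=week 2.

week 3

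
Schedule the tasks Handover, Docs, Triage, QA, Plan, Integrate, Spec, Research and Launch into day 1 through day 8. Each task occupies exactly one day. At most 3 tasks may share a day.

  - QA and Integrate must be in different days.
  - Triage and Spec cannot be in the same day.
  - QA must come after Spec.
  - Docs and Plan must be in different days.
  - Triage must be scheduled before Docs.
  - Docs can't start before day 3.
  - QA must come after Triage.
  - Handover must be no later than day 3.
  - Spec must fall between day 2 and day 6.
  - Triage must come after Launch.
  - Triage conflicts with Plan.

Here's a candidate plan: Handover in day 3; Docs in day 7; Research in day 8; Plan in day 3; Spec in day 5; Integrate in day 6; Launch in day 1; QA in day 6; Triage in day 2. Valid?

Docs can't start before day 3 — holds.
Triage conflicts with Plan — holds.
QA must come after Spec — holds.
Triage must be scheduled before Docs — holds.
Triage and Spec cannot be in the same day — holds.
Spec must fall between day 2 and day 6 — holds.
Triage must come after Launch — holds.
QA must come after Triage — holds.
Docs and Plan must be in different days — holds.
QA and Integrate must be in different days — violated.
Handover must be no later than day 3 — holds.
At most 3 tasks may share a day — holds.

No. QA and Integrate must be in different days is not satisfied.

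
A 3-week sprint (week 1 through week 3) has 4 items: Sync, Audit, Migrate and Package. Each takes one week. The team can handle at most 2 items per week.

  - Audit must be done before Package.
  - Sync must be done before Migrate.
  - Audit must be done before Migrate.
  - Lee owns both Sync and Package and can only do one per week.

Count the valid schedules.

Splitting on Sync: it can be week 1 (5), week 2 (2). Listing each branch's schedules as (Audit, Migrate, Package) by week number:
Sync=week 1: (1,2,2) (1,2,3) (1,3,2) (1,3,3) (2,3,3) — 5.
Sync=week 2: (1,3,3) (2,3,3) — 2.
Summing: 5 + 2 = 7.

7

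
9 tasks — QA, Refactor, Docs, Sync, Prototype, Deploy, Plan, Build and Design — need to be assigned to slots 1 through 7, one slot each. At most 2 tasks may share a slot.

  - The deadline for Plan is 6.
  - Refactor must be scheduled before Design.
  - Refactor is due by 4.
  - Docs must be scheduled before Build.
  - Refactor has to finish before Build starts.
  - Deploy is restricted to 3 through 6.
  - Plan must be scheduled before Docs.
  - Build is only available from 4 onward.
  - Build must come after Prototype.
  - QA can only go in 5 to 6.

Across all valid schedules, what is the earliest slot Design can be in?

Precedence pushes Design to at least 2.
Design at 2 is achievable: Build -> 4; Refactor -> 1; Plan -> 1; Sync -> 4; Deploy -> 3; QA -> 5; Design -> 2; Docs -> 2; Prototype -> 3.

2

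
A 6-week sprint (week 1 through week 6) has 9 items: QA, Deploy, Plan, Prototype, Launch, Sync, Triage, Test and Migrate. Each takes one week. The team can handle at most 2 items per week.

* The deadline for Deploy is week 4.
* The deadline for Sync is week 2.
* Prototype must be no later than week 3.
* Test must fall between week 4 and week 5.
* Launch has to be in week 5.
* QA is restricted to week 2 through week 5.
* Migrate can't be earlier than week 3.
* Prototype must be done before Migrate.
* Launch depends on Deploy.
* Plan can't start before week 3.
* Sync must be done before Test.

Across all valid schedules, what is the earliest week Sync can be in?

week 1

Sync's own window allows nothing later than week 2.
Sync at week 1 is achievable: Prototype -> week 1; Migrate -> week 3; QA -> week 2; Plan -> week 3; Launch -> week 5; Triage -> week 4; Test -> week 4; Deploy -> week 2; Sync -> week 1.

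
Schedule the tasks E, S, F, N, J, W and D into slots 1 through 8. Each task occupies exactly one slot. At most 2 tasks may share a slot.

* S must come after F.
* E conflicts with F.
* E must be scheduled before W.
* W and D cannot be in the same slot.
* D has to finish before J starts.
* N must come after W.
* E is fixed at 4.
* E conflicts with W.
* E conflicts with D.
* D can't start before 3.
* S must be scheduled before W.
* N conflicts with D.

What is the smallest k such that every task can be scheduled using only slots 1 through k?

6

The precedence chain requires at least 4 distinct slots.
With at most 2 per slot and 7 tasks, at least 4 slots are needed.
Propagating the time windows through the other constraints, N can't land before 6, so the schedule must run through at least slot 6.
6 works (last occupied slot: 6): for example J in 4; D in 3; E in 4; S in 2; N in 6; F in 1; W in 5.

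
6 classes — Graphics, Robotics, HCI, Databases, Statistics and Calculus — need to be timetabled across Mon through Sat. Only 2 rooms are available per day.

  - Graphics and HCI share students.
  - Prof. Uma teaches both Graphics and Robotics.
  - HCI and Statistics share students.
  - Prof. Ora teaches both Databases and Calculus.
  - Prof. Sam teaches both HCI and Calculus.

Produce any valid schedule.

Robotics -> Tue, HCI -> Tue, Calculus -> Wed, Databases -> Mon, Graphics -> Mon, Statistics -> Wed

Checking: HCI(Tue) != Calculus(Wed); Databases(Mon) != Calculus(Wed); Graphics(Mon) != Robotics(Tue); Graphics(Mon) != HCI(Tue); HCI(Tue) != Statistics(Wed); max 2 per day (cap 2).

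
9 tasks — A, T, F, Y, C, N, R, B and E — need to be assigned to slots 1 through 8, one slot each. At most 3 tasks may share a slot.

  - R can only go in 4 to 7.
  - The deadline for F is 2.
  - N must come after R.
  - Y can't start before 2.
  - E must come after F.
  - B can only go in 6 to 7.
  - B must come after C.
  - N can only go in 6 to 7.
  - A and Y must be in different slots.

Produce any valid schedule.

Y in 2, T in 2, B in 6, R in 4, F in 1, C in 1, N in 6, E in 2, A in 1

Checking: R(4) before N(6); C(1) before B(6); F(1) before E(2); A(1) != Y(2); F=1 in [1,2]; R=4 in [4,7]; Y=2 in [2,8]; B=6 in [6,7]; N=6 in [6,7]; max 3 per slot (cap 3).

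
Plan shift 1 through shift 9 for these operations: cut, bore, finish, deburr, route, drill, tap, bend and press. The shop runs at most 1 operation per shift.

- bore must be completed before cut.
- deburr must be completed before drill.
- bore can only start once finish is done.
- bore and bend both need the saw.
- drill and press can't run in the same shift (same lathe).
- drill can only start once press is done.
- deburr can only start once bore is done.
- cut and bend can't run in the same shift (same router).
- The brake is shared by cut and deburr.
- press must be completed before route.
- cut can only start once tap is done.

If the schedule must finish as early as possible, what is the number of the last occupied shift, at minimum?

shift 9

The precedence chain requires at least 4 distinct shifts.
With at most 1 per shift and 9 operations, at least 9 shifts are needed.
9 works (last occupied shift: shift 9): for example bore=shift 2; bend=shift 9; cut=shift 4; route=shift 8; deburr=shift 5; drill=shift 7; press=shift 6; tap=shift 3; finish=shift 1.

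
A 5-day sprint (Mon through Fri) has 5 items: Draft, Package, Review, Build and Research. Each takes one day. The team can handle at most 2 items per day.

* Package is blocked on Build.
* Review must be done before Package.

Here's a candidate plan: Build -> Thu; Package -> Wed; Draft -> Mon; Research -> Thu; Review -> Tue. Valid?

Review must be done before Package — holds.
The team can handle at most 2 items per day — holds.
Package is blocked on Build — violated.

No — it violates: Package is blocked on Build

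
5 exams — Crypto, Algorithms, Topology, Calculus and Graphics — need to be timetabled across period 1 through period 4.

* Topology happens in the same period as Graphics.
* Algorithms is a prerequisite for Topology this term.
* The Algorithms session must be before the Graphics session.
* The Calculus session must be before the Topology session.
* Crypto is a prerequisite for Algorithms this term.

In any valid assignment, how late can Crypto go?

Downstream work caps Crypto at period 2.
Crypto at period 2 is achievable: Topology=period 4, Calculus=period 1, Graphics=period 4, Algorithms=period 3, Crypto=period 2.

period 2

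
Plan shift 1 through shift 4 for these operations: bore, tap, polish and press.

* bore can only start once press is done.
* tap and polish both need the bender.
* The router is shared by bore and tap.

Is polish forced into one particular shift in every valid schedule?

polish can be shift 1 (e.g. tap=shift 3, polish=shift 1, bore=shift 2, press=shift 1) or shift 2 (e.g. polish=shift 2, tap=shift 1, bore=shift 2, press=shift 1).

No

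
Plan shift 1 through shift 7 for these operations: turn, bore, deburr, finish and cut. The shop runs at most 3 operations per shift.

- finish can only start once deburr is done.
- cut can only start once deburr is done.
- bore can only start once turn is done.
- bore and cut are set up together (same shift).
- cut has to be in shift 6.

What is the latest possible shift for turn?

shift 5

Downstream work caps turn at shift 5.
turn at shift 5 is achievable: cut -> shift 6; finish -> shift 2; deburr -> shift 1; bore -> shift 6; turn -> shift 5.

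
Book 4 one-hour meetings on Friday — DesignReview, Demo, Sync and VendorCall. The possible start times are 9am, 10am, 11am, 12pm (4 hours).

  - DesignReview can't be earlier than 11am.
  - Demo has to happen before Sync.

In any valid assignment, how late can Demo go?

11am

Downstream work caps Demo at 11am.
Demo at 11am is achievable: Demo=11am, Sync=12pm, VendorCall=9am, DesignReview=11am.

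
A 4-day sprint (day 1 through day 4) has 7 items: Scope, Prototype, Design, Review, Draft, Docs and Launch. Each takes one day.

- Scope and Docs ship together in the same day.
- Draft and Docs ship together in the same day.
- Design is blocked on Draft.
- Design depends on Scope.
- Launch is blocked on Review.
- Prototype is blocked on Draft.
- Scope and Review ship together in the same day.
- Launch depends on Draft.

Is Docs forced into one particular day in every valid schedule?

Docs can be day 1 (e.g. Scope in day 1, Docs in day 1, Review in day 1, Draft in day 1, Prototype in day 2, Launch in day 2, Design in day 2) or day 2 (e.g. Scope=day 2, Launch=day 3, Design=day 3, Draft=day 2, Docs=day 2, Prototype=day 3, Review=day 2).

No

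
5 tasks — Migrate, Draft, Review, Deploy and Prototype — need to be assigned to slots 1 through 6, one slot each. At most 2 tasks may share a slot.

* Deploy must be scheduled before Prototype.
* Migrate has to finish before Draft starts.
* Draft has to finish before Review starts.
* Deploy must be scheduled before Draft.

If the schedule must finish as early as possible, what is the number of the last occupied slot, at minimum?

The precedence chain requires at least 3 distinct slots.
With at most 2 per slot and 5 tasks, at least 3 slots are needed.
3 works (last occupied slot: 3): for example Draft in 2; Migrate in 1; Review in 3; Deploy in 1; Prototype in 2.

slot 3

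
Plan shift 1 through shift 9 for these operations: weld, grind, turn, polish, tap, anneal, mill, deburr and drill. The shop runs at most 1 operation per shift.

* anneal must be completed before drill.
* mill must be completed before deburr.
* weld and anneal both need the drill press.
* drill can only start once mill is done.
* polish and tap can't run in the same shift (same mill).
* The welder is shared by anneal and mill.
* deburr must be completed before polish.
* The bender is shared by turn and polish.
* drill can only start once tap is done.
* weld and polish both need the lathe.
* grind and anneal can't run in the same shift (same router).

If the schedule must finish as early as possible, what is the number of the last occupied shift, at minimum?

The precedence chain requires at least 3 distinct shifts.
With at most 1 per shift and 9 operations, at least 9 shifts are needed.
9 works (last occupied shift: shift 9): for example anneal=shift 3; tap=shift 2; deburr=shift 5; grind=shift 8; mill=shift 1; turn=shift 9; drill=shift 4; weld=shift 7; polish=shift 6.

shift 9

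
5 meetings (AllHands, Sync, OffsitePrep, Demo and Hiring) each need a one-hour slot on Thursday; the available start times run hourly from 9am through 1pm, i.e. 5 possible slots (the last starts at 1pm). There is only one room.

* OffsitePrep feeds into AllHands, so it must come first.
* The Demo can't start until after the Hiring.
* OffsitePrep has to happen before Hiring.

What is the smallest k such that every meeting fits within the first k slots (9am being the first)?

The precedence chain requires at least 3 distinct slots.
With at most 1 per slot and 5 meetings, at least 5 slots are needed.
5 works (last occupied slot: 1pm): for example Demo -> 12pm, Hiring -> 10am, AllHands -> 11am, Sync -> 1pm, OffsitePrep -> 9am.

5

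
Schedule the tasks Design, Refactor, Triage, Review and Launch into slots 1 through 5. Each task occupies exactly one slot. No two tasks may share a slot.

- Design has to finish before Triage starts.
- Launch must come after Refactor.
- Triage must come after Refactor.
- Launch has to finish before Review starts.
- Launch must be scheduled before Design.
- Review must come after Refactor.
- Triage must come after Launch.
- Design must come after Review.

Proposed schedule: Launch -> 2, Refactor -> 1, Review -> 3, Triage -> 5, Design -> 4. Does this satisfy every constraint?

Yes

No two tasks may share a slot — holds.
Review must come after Refactor — holds.
Triage must come after Launch — holds.
Launch has to finish before Review starts — holds.
Triage must come after Refactor — holds.
Design has to finish before Triage starts — holds.
Launch must be scheduled before Design — holds.
Launch must come after Refactor — holds.
Design must come after Review — holds.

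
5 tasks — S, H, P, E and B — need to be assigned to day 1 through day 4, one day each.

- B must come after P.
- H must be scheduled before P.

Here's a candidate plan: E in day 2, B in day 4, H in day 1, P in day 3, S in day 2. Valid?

Yes, all constraints hold

B must come after P — holds.
H must be scheduled before P — holds.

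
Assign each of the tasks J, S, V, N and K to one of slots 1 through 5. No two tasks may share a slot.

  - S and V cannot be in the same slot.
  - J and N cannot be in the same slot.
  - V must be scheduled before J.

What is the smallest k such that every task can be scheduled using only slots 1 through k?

The precedence chain requires at least 2 distinct slots.
With at most 1 per slot and 5 tasks, at least 5 slots are needed.
5 works (last occupied slot: 5): for example S=3, J=2, K=5, V=1, N=4.

5 slots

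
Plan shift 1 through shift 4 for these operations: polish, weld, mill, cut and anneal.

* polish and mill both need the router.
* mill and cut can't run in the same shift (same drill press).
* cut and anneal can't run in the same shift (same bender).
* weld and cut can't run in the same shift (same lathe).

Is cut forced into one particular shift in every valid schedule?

No

cut can be shift 1 (e.g. mill in shift 2, polish in shift 1, cut in shift 1, anneal in shift 2, weld in shift 2) or shift 2 (e.g. mill in shift 3, polish in shift 1, cut in shift 2, weld in shift 1, anneal in shift 1).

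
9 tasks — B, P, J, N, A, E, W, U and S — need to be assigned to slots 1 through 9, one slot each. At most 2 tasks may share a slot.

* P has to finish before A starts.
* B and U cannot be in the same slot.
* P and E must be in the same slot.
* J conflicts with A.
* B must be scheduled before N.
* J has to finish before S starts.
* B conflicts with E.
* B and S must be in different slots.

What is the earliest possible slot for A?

Precedence pushes A to at least 2.
A at 2 is achievable: E -> 1, P -> 1, W -> 4, N -> 3, S -> 4, B -> 2, U -> 5, J -> 3, A -> 2.

2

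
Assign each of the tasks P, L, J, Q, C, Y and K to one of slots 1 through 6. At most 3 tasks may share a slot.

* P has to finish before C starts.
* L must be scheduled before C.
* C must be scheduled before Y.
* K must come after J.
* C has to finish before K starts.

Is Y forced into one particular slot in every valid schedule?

Y can be 3 (e.g. Y -> 3, P -> 1, L -> 1, J -> 1, K -> 3, Q -> 2, C -> 2) or 4 (e.g. J in 1, C in 2, K in 3, Y in 4, Q in 2, L in 1, P in 1).

No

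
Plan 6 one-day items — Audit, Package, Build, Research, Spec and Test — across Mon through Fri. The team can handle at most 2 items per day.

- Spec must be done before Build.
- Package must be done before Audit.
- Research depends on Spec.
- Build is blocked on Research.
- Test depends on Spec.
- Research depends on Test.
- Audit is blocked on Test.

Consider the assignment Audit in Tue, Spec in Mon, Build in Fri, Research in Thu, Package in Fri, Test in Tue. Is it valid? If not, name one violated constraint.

Audit is blocked on Test — violated.
Test depends on Spec — holds.
Spec must be done before Build — holds.
Research depends on Test — holds.
Build is blocked on Research — holds.
The team can handle at most 2 items per day — holds.
Package must be done before Audit — violated.
Research depends on Spec — holds.

No. Package must be done before Audit is not satisfied.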